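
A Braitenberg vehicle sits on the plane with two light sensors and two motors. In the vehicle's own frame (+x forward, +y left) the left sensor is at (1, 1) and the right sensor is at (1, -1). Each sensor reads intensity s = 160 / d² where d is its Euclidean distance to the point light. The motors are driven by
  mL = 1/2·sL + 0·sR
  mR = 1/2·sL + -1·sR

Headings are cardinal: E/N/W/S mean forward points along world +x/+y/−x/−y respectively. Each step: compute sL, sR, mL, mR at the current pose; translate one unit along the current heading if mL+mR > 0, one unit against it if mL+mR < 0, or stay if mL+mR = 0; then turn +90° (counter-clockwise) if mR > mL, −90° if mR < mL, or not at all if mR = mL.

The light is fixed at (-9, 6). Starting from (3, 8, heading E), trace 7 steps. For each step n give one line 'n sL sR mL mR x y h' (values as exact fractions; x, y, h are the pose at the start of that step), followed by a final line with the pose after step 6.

0 80/89 16/17 40/89 -744/1513 3 8 E
1 32/29 160/101 16/29 -3024/2929 2 8 S
2 20/13 40/29 10/13 -230/377 2 9 W
3 160/97 160/137 80/97 -4560/13289 1 9 N
4 80/73 16/13 40/73 -648/949 1 10 E
5 160/109 160/73 80/109 -11600/7957 0 10 S
6 2 8/5 1 -3/5 0 11 W
final -1 11 N

n=0: pose=(3,8,E); sL=80/89, sR=16/17; mL=40/89, mR=-744/1513; mL+mR=-64/1513 → advance -1; mR−mL=-16/17 → turn -1·90°
n=1: pose=(2,8,S); sL=32/29, sR=160/101; mL=16/29, mR=-3024/2929; mL+mR=-1408/2929 → advance -1; mR−mL=-160/101 → turn -1·90°
n=2: pose=(2,9,W); sL=20/13, sR=40/29; mL=10/13, mR=-230/377; mL+mR=60/377 → advance +1; mR−mL=-40/29 → turn -1·90°
n=3: pose=(1,9,N); sL=160/97, sR=160/137; mL=80/97, mR=-4560/13289; mL+mR=6400/13289 → advance +1; mR−mL=-160/137 → turn -1·90°
n=4: pose=(1,10,E); sL=80/73, sR=16/13; mL=40/73, mR=-648/949; mL+mR=-128/949 → advance -1; mR−mL=-16/13 → turn -1·90°
n=5: pose=(0,10,S); sL=160/109, sR=160/73; mL=80/109, mR=-11600/7957; mL+mR=-5760/7957 → advance -1; mR−mL=-160/73 → turn -1·90°
n=6: pose=(0,11,W); sL=2, sR=8/5; mL=1, mR=-3/5; mL+mR=2/5 → advance +1; mR−mL=-8/5 → turn -1·90°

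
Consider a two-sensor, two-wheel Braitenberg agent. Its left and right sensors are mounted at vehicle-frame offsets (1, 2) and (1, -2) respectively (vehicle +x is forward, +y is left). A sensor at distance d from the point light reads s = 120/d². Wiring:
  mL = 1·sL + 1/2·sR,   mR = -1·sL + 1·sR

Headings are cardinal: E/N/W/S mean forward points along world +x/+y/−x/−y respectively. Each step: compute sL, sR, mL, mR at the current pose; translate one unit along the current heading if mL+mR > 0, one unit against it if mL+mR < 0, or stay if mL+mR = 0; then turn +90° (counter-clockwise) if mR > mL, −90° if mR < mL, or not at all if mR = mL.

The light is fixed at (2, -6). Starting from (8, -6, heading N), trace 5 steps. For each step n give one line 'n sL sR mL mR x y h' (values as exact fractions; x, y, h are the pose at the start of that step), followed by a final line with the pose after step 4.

n=0: pose=(8,-6,N); sL=120/17, sR=24/13; mL=1764/221, mR=-1152/221; mL+mR=36/13 → advance +1; mR−mL=-2916/221 → turn -1·90°
n=1: pose=(8,-5,E); sL=60/29, sR=12/5; mL=474/145, mR=48/145; mL+mR=18/5 → advance +1; mR−mL=-426/145 → turn -1·90°
n=2: pose=(9,-5,S); sL=40/27, sR=24/5; mL=524/135, mR=448/135; mL+mR=36/5 → advance +1; mR−mL=-76/135 → turn -1·90°
n=3: pose=(9,-6,W); sL=3, sR=3; mL=9/2, mR=0; mL+mR=9/2 → advance +1; mR−mL=-9/2 → turn -1·90°
n=4: pose=(8,-6,N); sL=120/17, sR=24/13; mL=1764/221, mR=-1152/221; mL+mR=36/13 → advance +1; mR−mL=-2916/221 → turn -1·90°

0 120/17 24/13 1764/221 -1152/221 8 -6 N
1 60/29 12/5 474/145 48/145 8 -5 E
2 40/27 24/5 524/135 448/135 9 -5 S
3 3 3 9/2 0 9 -6 W
4 120/17 24/13 1764/221 -1152/221 8 -6 N
final 8 -5 E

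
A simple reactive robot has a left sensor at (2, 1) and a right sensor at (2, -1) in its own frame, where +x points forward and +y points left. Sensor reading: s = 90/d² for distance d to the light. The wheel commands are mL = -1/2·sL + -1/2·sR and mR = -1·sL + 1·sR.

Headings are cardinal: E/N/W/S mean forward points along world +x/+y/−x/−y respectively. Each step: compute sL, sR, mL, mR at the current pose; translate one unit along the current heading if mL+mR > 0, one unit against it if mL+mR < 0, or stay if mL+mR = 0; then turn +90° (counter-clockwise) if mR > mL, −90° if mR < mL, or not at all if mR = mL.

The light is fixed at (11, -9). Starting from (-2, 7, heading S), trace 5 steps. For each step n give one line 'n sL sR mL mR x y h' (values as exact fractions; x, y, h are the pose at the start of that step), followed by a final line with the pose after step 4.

n=0: pose=(-2,7,S); sL=9/34, sR=45/196; mL=-1647/6664, mR=-117/3332; mL+mR=-1881/6664 → advance -1; mR−mL=1413/6664 → turn +1·90°
n=1: pose=(-2,8,E); sL=18/89, sR=90/377; mL=-7398/33553, mR=1224/33553; mL+mR=-6174/33553 → advance -1; mR−mL=8622/33553 → turn +1·90°
n=2: pose=(-3,8,N); sL=45/293, sR=9/53; mL=-2511/15529, mR=252/15529; mL+mR=-2259/15529 → advance -1; mR−mL=2763/15529 → turn +1·90°
n=3: pose=(-3,7,W); sL=90/481, sR=18/109; mL=-9234/52429, mR=-1152/52429; mL+mR=-10386/52429 → advance -1; mR−mL=8082/52429 → turn +1·90°
n=4: pose=(-2,7,S); sL=9/34, sR=45/196; mL=-1647/6664, mR=-117/3332; mL+mR=-1881/6664 → advance -1; mR−mL=1413/6664 → turn +1·90°

0 9/34 45/196 -1647/6664 -117/3332 -2 7 S
1 18/89 90/377 -7398/33553 1224/33553 -2 8 E
2 45/293 9/53 -2511/15529 252/15529 -3 8 N
3 90/481 18/109 -9234/52429 -1152/52429 -3 7 W
4 9/34 45/196 -1647/6664 -117/3332 -2 7 S
final -2 8 E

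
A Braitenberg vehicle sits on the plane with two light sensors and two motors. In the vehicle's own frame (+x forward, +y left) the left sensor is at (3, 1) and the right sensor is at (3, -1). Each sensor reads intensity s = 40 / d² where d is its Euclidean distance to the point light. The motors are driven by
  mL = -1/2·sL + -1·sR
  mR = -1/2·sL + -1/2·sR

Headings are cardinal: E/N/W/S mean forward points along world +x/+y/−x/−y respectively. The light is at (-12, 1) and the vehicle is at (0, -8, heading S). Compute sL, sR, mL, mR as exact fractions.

40/313 8/53 -3564/16589 -2312/16589

left sensor world pos  = (1, -11); dL² = 313
right sensor world pos = (-1, -11); dR² = 265
sL = 40/313 = 40/313
sR = 40/265 = 8/53
mL = -1/2·sL + -1·sR = -3564/16589
mR = -1/2·sL + -1/2·sR = -2312/16589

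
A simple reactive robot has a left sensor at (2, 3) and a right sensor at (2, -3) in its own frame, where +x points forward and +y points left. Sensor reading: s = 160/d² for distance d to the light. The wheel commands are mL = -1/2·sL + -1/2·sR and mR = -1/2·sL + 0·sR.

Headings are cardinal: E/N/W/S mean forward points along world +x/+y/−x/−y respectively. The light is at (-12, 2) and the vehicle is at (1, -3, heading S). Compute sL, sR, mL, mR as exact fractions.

left sensor world pos  = (4, -5); dL² = 305
right sensor world pos = (-2, -5); dR² = 149
sL = 160/305 = 32/61
sR = 160/149 = 160/149
mL = -1/2·sL + -1/2·sR = -7264/9089
mR = -1/2·sL + 0·sR = -16/61

32/61 160/149 -7264/9089 -16/61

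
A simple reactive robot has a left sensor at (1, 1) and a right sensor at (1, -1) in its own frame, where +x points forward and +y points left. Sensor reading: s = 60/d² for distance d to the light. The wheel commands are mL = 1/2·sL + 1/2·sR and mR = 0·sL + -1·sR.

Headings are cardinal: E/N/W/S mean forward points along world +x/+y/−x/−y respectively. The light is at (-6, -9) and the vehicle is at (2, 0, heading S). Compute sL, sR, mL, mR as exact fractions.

12/29 60/113 1548/3277 -60/113

left sensor world pos  = (3, -1); dL² = 145
right sensor world pos = (1, -1); dR² = 113
sL = 60/145 = 12/29
sR = 60/113 = 60/113
mL = 1/2·sL + 1/2·sR = 1548/3277
mR = 0·sL + -1·sR = -60/113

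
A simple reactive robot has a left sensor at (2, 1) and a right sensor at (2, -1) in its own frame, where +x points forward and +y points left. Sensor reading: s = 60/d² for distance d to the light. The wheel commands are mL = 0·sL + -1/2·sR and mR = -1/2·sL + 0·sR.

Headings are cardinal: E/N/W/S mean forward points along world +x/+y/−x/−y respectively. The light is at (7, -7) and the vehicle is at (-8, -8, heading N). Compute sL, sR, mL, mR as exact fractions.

60/257 60/197 -30/197 -30/257

left sensor world pos  = (-9, -6); dL² = 257
right sensor world pos = (-7, -6); dR² = 197
sL = 60/257 = 60/257
sR = 60/197 = 60/197
mL = 0·sL + -1/2·sR = -30/197
mR = -1/2·sL + 0·sR = -30/257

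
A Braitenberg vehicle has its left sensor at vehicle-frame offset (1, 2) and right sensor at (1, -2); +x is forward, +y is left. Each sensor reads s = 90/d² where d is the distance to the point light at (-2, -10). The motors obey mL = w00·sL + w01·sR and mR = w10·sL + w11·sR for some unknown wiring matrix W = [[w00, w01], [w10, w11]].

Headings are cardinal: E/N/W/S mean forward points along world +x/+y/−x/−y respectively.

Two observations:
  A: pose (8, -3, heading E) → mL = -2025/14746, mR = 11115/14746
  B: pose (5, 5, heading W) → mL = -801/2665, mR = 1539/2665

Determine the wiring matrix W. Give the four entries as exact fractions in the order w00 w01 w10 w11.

-1 1/2 1 1/2

obs A: pose=(8,-3,E) → sL=45/101, sR=45/73, mL=-2025/14746, mR=11115/14746
obs B: pose=(5,5,W) → sL=18/41, sR=18/65, mL=-801/2665, mR=1539/2665
sensor matrix S = [[45/101, 45/73], [18/41, 18/65]]; det S = -578664/3929809
solve [mL_A; mL_B] = S·[w00; w01] and [mR_A; mR_B] = S·[w10; w11]:
  w00 = -1, w01 = 1/2, w10 = 1, w11 = 1/2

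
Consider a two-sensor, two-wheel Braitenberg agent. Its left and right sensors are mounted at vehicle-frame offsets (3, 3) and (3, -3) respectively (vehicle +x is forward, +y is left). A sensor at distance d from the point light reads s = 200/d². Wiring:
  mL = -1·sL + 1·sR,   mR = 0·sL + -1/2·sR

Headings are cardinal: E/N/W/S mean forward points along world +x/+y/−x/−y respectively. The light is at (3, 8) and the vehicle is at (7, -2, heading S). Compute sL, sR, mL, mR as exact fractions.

left sensor world pos  = (10, -5); dL² = 218
right sensor world pos = (4, -5); dR² = 170
sL = 200/218 = 100/109
sR = 200/170 = 20/17
mL = -1·sL + 1·sR = 480/1853
mR = 0·sL + -1/2·sR = -10/17

100/109 20/17 480/1853 -10/17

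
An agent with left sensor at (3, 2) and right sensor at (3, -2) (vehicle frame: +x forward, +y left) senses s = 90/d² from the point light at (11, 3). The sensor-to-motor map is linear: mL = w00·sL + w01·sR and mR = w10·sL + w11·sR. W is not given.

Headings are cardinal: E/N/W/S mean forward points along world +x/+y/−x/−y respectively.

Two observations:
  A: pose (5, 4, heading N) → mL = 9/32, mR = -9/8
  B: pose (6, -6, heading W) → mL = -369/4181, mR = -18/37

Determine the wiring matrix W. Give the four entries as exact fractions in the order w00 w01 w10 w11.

-1 1/2 -1 0

obs A: pose=(5,4,N) → sL=9/8, sR=45/16, mL=9/32, mR=-9/8
obs B: pose=(6,-6,W) → sL=18/37, sR=90/113, mL=-369/4181, mR=-18/37
sensor matrix S = [[9/8, 45/16], [18/37, 90/113]]; det S = -15795/33448
solve [mL_A; mL_B] = S·[w00; w01] and [mR_A; mR_B] = S·[w10; w11]:
  w00 = -1, w01 = 1/2, w10 = -1, w11 = 0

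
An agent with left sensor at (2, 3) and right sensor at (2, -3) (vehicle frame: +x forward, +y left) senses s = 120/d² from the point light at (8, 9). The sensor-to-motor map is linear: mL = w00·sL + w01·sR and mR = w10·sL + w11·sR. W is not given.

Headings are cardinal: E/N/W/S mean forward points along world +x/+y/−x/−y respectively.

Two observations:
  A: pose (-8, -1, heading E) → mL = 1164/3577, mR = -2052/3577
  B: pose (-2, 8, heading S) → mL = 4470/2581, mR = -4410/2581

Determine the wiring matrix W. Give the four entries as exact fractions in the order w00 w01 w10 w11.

obs A: pose=(-8,-1,E) → sL=24/49, sR=24/73, mL=1164/3577, mR=-2052/3577
obs B: pose=(-2,8,S) → sL=60/29, sR=60/89, mL=4470/2581, mR=-4410/2581
sensor matrix S = [[24/49, 24/73], [60/29, 60/89]]; det S = -3231360/9232237
solve [mL_A; mL_B] = S·[w00; w01] and [mR_A; mR_B] = S·[w10; w11]:
  w00 = 1, w01 = -1/2, w10 = -1/2, w11 = -1

1 -1/2 -1/2 -1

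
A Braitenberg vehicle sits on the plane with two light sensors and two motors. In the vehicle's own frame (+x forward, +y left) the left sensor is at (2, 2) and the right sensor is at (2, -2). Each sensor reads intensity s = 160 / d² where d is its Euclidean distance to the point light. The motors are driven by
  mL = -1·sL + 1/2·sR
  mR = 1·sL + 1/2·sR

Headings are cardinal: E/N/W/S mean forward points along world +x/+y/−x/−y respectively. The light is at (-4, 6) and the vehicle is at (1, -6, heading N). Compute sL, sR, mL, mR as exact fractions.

left sensor world pos  = (-1, -4); dL² = 109
right sensor world pos = (3, -4); dR² = 149
sL = 160/109 = 160/109
sR = 160/149 = 160/149
mL = -1·sL + 1/2·sR = -15120/16241
mR = 1·sL + 1/2·sR = 32560/16241

160/109 160/149 -15120/16241 32560/16241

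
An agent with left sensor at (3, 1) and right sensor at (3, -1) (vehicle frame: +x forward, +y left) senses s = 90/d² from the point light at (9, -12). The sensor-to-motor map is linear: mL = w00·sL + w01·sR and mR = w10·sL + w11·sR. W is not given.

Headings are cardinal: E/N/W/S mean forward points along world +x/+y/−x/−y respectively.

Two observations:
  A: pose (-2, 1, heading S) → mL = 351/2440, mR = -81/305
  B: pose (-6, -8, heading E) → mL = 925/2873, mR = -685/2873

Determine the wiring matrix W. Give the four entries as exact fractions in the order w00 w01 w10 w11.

obs A: pose=(-2,1,S) → sL=9/20, sR=45/122, mL=351/2440, mR=-81/305
obs B: pose=(-6,-8,E) → sL=90/169, sR=10/17, mL=925/2873, mR=-685/2873
sensor matrix S = [[9/20, 45/122], [90/169, 10/17]]; det S = 23931/350506
solve [mL_A; mL_B] = S·[w00; w01] and [mR_A; mR_B] = S·[w10; w11]:
  w00 = -1/2, w01 = 1, w10 = -1, w11 = 1/2

-1/2 1 -1 1/2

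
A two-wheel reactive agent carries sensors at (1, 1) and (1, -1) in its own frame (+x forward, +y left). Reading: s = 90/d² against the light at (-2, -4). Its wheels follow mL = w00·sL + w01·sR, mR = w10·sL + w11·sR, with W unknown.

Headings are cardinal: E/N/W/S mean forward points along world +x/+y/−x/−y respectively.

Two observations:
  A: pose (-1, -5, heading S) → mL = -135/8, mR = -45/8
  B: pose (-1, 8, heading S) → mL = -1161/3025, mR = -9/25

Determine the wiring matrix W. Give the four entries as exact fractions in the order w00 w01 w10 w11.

1/2 -1 -1/2 0

obs A: pose=(-1,-5,S) → sL=45/4, sR=45/2, mL=-135/8, mR=-45/8
obs B: pose=(-1,8,S) → sL=18/25, sR=90/121, mL=-1161/3025, mR=-9/25
sensor matrix S = [[45/4, 45/2], [18/25, 90/121]]; det S = -9477/1210
solve [mL_A; mL_B] = S·[w00; w01] and [mR_A; mR_B] = S·[w10; w11]:
  w00 = 1/2, w01 = -1, w10 = -1/2, w11 = 0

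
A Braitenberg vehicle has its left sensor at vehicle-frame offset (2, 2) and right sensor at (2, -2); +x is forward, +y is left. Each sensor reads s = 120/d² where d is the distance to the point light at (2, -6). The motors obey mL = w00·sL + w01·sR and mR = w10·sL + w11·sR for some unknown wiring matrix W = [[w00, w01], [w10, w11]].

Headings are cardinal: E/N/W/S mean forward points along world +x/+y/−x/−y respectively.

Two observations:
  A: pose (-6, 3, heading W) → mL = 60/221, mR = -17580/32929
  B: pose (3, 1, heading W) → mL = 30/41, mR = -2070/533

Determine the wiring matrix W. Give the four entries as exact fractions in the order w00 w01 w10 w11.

obs A: pose=(-6,3,W) → sL=120/149, sR=120/221, mL=60/221, mR=-17580/32929
obs B: pose=(3,1,W) → sL=60/13, sR=60/41, mL=30/41, mR=-2070/533
sensor matrix S = [[120/149, 120/221], [60/13, 60/41]]; det S = -23299200/17551157
solve [mL_A; mL_B] = S·[w00; w01] and [mR_A; mR_B] = S·[w10; w11]:
  w00 = 0, w01 = 1/2, w10 = -1, w11 = 1/2

0 1/2 -1 1/2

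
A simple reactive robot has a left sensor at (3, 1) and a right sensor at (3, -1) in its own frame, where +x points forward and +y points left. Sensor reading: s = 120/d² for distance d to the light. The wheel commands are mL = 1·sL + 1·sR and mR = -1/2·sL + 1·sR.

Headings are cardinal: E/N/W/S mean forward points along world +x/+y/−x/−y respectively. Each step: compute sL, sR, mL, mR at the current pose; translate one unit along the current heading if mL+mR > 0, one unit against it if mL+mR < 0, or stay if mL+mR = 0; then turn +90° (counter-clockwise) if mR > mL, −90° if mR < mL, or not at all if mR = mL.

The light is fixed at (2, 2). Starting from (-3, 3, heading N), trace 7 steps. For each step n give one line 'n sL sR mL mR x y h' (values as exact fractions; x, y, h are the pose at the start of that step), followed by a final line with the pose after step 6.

n=0: pose=(-3,3,N); sL=30/13, sR=15/4; mL=315/52, mR=135/52; mL+mR=225/26 → advance +1; mR−mL=-45/13 → turn -1·90°
n=1: pose=(-3,4,E); sL=120/13, sR=24; mL=432/13, mR=252/13; mL+mR=684/13 → advance +1; mR−mL=-180/13 → turn -1·90°
n=2: pose=(-2,4,S); sL=12, sR=60/13; mL=216/13, mR=-18/13; mL+mR=198/13 → advance +1; mR−mL=-18 → turn -1·90°
n=3: pose=(-2,3,W); sL=120/49, sR=120/53; mL=12240/2597, mR=2700/2597; mL+mR=14940/2597 → advance +1; mR−mL=-180/49 → turn -1·90°
n=4: pose=(-3,3,N); sL=30/13, sR=15/4; mL=315/52, mR=135/52; mL+mR=225/26 → advance +1; mR−mL=-45/13 → turn -1·90°
n=5: pose=(-3,4,E); sL=120/13, sR=24; mL=432/13, mR=252/13; mL+mR=684/13 → advance +1; mR−mL=-180/13 → turn -1·90°
n=6: pose=(-2,4,S); sL=12, sR=60/13; mL=216/13, mR=-18/13; mL+mR=198/13 → advance +1; mR−mL=-18 → turn -1·90°

0 30/13 15/4 315/52 135/52 -3 3 N
1 120/13 24 432/13 252/13 -3 4 E
2 12 60/13 216/13 -18/13 -2 4 S
3 120/49 120/53 12240/2597 2700/2597 -2 3 W
4 30/13 15/4 315/52 135/52 -3 3 N
5 120/13 24 432/13 252/13 -3 4 E
6 12 60/13 216/13 -18/13 -2 4 S
final -2 3 W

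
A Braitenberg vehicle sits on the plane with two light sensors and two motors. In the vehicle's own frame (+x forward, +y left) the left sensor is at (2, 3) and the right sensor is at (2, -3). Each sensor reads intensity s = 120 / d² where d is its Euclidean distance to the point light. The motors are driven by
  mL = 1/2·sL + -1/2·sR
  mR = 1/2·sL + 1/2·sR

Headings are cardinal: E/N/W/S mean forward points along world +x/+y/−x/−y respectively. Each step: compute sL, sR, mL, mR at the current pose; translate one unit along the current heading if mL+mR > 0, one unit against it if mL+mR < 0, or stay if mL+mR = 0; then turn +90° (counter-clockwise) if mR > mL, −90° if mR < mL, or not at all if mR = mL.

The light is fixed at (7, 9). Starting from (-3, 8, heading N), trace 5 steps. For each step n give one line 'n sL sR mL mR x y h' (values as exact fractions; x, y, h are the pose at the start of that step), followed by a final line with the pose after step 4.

0 12/17 12/5 -72/85 132/85 -3 8 N
1 40/51 40/51 0 40/51 -3 9 W
2 30/17 3/5 99/170 201/170 -4 9 S
3 24/17 120/97 144/1649 2184/1649 -4 8 E
4 12/17 12/5 -72/85 132/85 -3 8 N
final -3 9 W

n=0: pose=(-3,8,N); sL=12/17, sR=12/5; mL=-72/85, mR=132/85; mL+mR=12/17 → advance +1; mR−mL=12/5 → turn +1·90°
n=1: pose=(-3,9,W); sL=40/51, sR=40/51; mL=0, mR=40/51; mL+mR=40/51 → advance +1; mR−mL=40/51 → turn +1·90°
n=2: pose=(-4,9,S); sL=30/17, sR=3/5; mL=99/170, mR=201/170; mL+mR=30/17 → advance +1; mR−mL=3/5 → turn +1·90°
n=3: pose=(-4,8,E); sL=24/17, sR=120/97; mL=144/1649, mR=2184/1649; mL+mR=24/17 → advance +1; mR−mL=120/97 → turn +1·90°
n=4: pose=(-3,8,N); sL=12/17, sR=12/5; mL=-72/85, mR=132/85; mL+mR=12/17 → advance +1; mR−mL=12/5 → turn +1·90°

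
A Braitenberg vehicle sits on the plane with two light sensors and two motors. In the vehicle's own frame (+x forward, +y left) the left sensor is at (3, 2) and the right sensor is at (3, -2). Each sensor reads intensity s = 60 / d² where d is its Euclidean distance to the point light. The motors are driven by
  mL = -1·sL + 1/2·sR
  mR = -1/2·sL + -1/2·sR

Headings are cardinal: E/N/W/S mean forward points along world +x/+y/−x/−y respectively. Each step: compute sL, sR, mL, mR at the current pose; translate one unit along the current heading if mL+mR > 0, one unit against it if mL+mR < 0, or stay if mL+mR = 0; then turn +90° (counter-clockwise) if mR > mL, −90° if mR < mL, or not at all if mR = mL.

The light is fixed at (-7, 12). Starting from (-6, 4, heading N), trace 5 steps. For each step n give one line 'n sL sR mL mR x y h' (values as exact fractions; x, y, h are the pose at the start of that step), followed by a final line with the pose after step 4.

n=0: pose=(-6,4,N); sL=30/13, sR=30/17; mL=-315/221, mR=-450/221; mL+mR=-45/13 → advance -1; mR−mL=-135/221 → turn -1·90°
n=1: pose=(-6,3,E); sL=12/13, sR=60/137; mL=-1254/1781, mR=-1212/1781; mL+mR=-18/13 → advance -1; mR−mL=42/1781 → turn +1·90°
n=2: pose=(-7,3,N); sL=3/2, sR=3/2; mL=-3/4, mR=-3/2; mL+mR=-9/4 → advance -1; mR−mL=-3/4 → turn -1·90°
n=3: pose=(-7,2,E); sL=60/73, sR=20/51; mL=-2330/3723, mR=-2260/3723; mL+mR=-90/73 → advance -1; mR−mL=70/3723 → turn +1·90°
n=4: pose=(-8,2,N); sL=30/29, sR=6/5; mL=-63/145, mR=-162/145; mL+mR=-45/29 → advance -1; mR−mL=-99/145 → turn -1·90°

0 30/13 30/17 -315/221 -450/221 -6 4 N
1 12/13 60/137 -1254/1781 -1212/1781 -6 3 E
2 3/2 3/2 -3/4 -3/2 -7 3 N
3 60/73 20/51 -2330/3723 -2260/3723 -7 2 E
4 30/29 6/5 -63/145 -162/145 -8 2 N
final -8 1 E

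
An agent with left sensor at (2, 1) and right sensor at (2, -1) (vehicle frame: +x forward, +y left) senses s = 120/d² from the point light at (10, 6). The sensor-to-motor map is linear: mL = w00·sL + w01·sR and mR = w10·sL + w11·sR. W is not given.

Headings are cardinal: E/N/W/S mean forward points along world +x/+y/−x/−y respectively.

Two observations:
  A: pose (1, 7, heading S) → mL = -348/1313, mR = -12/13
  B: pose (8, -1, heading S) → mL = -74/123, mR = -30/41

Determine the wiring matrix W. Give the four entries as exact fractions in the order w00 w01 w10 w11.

obs A: pose=(1,7,S) → sL=24/13, sR=120/101, mL=-348/1313, mR=-12/13
obs B: pose=(8,-1,S) → sL=60/41, sR=4/3, mL=-74/123, mR=-30/41
sensor matrix S = [[24/13, 120/101], [60/41, 4/3]]; det S = 38912/53833
solve [mL_A; mL_B] = S·[w00; w01] and [mR_A; mR_B] = S·[w10; w11]:
  w00 = 1/2, w01 = -1, w10 = -1/2, w11 = 0

1/2 -1 -1/2 0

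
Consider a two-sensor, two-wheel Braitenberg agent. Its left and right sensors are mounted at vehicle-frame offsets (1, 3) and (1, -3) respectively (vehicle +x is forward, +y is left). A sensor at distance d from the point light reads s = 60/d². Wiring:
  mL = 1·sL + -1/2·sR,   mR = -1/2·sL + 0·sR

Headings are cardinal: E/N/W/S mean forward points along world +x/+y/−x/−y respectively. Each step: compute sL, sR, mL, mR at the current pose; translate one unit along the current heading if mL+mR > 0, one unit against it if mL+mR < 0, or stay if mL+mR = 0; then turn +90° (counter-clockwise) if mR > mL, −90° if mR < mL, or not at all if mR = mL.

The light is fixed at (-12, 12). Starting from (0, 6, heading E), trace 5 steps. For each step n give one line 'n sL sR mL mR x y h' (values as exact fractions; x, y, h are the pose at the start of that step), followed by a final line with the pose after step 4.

0 30/89 6/25 483/2225 -15/89 0 6 E
1 12/61 60/149 -42/9089 -6/61 1 6 S
2 15/52 15/37 165/1924 -15/104 1 7 W
3 60/137 12/61 2838/8357 -30/137 2 7 N
4 30/113 30/137 2415/15481 -15/113 2 8 E
final 3 8 S

n=0: pose=(0,6,E); sL=30/89, sR=6/25; mL=483/2225, mR=-15/89; mL+mR=108/2225 → advance +1; mR−mL=-858/2225 → turn -1·90°
n=1: pose=(1,6,S); sL=12/61, sR=60/149; mL=-42/9089, mR=-6/61; mL+mR=-936/9089 → advance -1; mR−mL=-852/9089 → turn -1·90°
n=2: pose=(1,7,W); sL=15/52, sR=15/37; mL=165/1924, mR=-15/104; mL+mR=-225/3848 → advance -1; mR−mL=-885/3848 → turn -1·90°
n=3: pose=(2,7,N); sL=60/137, sR=12/61; mL=2838/8357, mR=-30/137; mL+mR=1008/8357 → advance +1; mR−mL=-4668/8357 → turn -1·90°
n=4: pose=(2,8,E); sL=30/113, sR=30/137; mL=2415/15481, mR=-15/113; mL+mR=360/15481 → advance +1; mR−mL=-4470/15481 → turn -1·90°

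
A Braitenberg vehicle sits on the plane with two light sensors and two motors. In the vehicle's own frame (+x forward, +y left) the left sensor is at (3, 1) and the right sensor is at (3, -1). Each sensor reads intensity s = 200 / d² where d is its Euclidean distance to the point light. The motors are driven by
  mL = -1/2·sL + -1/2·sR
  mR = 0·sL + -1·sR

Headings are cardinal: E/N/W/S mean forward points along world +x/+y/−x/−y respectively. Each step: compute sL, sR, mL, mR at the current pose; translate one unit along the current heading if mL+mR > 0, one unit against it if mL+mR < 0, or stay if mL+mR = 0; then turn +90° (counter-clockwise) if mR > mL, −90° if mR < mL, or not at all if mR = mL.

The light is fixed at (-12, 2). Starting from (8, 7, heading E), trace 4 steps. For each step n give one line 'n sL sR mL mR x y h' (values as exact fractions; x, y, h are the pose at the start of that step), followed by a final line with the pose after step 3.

n=0: pose=(8,7,E); sL=40/113, sR=40/109; mL=-4440/12317, mR=-40/109; mL+mR=-8960/12317 → advance -1; mR−mL=-80/12317 → turn -1·90°
n=1: pose=(7,7,S); sL=50/101, sR=25/41; mL=-4575/8282, mR=-25/41; mL+mR=-9625/8282 → advance -1; mR−mL=-475/8282 → turn -1·90°
n=2: pose=(7,8,W); sL=200/281, sR=40/61; mL=-11720/17141, mR=-40/61; mL+mR=-22960/17141 → advance -1; mR−mL=480/17141 → turn +1·90°
n=3: pose=(8,8,S); sL=4/9, sR=20/37; mL=-164/333, mR=-20/37; mL+mR=-344/333 → advance -1; mR−mL=-16/333 → turn -1·90°

0 40/113 40/109 -4440/12317 -40/109 8 7 E
1 50/101 25/41 -4575/8282 -25/41 7 7 S
2 200/281 40/61 -11720/17141 -40/61 7 8 W
3 4/9 20/37 -164/333 -20/37 8 8 S
final 8 9 W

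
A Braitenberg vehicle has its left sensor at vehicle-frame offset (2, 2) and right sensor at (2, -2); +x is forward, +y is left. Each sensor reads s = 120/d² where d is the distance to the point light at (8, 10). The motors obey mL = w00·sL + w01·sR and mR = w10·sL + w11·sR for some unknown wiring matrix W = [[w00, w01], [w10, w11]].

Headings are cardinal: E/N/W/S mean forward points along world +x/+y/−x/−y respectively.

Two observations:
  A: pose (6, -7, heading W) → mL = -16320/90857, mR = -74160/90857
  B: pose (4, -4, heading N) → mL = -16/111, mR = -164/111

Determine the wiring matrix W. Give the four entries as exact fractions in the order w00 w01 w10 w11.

obs A: pose=(6,-7,W) → sL=120/377, sR=120/241, mL=-16320/90857, mR=-74160/90857
obs B: pose=(4,-4,N) → sL=2/3, sR=30/37, mL=-16/111, mR=-164/111
sensor matrix S = [[120/377, 120/241], [2/3, 30/37]]; det S = -248320/3361709
solve [mL_A; mL_B] = S·[w00; w01] and [mR_A; mR_B] = S·[w10; w11]:
  w00 = 1, w01 = -1, w10 = -1, w11 = -1

1 -1 -1 -1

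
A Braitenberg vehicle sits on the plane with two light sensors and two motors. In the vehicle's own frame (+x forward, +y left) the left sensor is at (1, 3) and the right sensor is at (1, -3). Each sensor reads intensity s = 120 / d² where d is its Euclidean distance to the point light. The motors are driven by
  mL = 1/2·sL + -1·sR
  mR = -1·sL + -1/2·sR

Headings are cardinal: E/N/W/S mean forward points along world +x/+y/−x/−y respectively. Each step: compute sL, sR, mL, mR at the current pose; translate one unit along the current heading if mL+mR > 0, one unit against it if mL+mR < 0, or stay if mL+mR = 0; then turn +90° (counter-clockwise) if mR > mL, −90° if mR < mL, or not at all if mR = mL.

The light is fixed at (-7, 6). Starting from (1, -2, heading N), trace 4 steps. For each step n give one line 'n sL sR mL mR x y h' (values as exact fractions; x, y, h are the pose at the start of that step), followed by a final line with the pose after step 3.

n=0: pose=(1,-2,N); sL=60/37, sR=12/17; mL=66/629, mR=-1242/629; mL+mR=-1176/629 → advance -1; mR−mL=-1308/629 → turn -1·90°
n=1: pose=(1,-3,E); sL=40/39, sR=8/15; mL=-4/195, mR=-84/65; mL+mR=-256/195 → advance -1; mR−mL=-248/195 → turn -1·90°
n=2: pose=(0,-3,S); sL=3/5, sR=30/29; mL=-213/290, mR=-162/145; mL+mR=-537/290 → advance -1; mR−mL=-111/290 → turn -1·90°
n=3: pose=(0,-2,W); sL=120/157, sR=120/61; mL=-15180/9577, mR=-16740/9577; mL+mR=-31920/9577 → advance -1; mR−mL=-1560/9577 → turn -1·90°

0 60/37 12/17 66/629 -1242/629 1 -2 N
1 40/39 8/15 -4/195 -84/65 1 -3 E
2 3/5 30/29 -213/290 -162/145 0 -3 S
3 120/157 120/61 -15180/9577 -16740/9577 0 -2 W
final 1 -2 N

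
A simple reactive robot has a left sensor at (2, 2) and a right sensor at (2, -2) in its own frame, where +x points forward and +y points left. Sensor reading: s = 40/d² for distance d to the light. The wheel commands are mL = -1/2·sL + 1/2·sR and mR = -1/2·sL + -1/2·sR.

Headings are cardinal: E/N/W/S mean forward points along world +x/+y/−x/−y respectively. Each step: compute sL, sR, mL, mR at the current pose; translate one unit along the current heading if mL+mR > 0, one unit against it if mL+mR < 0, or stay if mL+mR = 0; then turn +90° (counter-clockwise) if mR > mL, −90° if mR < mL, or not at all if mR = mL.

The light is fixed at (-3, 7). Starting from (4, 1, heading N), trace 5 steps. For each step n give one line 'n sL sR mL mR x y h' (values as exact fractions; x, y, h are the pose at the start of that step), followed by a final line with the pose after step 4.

0 40/41 40/97 -1120/3977 -2760/3977 4 1 N
1 20/53 20/81 -280/4293 -1340/4293 4 0 E
2 8/29 40/97 192/2813 -968/2813 3 0 S
3 1/2 5/4 3/8 -7/8 3 1 W
4 40/41 40/97 -1120/3977 -2760/3977 4 1 N
final 4 0 E

n=0: pose=(4,1,N); sL=40/41, sR=40/97; mL=-1120/3977, mR=-2760/3977; mL+mR=-40/41 → advance -1; mR−mL=-40/97 → turn -1·90°
n=1: pose=(4,0,E); sL=20/53, sR=20/81; mL=-280/4293, mR=-1340/4293; mL+mR=-20/53 → advance -1; mR−mL=-20/81 → turn -1·90°
n=2: pose=(3,0,S); sL=8/29, sR=40/97; mL=192/2813, mR=-968/2813; mL+mR=-8/29 → advance -1; mR−mL=-40/97 → turn -1·90°
n=3: pose=(3,1,W); sL=1/2, sR=5/4; mL=3/8, mR=-7/8; mL+mR=-1/2 → advance -1; mR−mL=-5/4 → turn -1·90°
n=4: pose=(4,1,N); sL=40/41, sR=40/97; mL=-1120/3977, mR=-2760/3977; mL+mR=-40/41 → advance -1; mR−mL=-40/97 → turn -1·90°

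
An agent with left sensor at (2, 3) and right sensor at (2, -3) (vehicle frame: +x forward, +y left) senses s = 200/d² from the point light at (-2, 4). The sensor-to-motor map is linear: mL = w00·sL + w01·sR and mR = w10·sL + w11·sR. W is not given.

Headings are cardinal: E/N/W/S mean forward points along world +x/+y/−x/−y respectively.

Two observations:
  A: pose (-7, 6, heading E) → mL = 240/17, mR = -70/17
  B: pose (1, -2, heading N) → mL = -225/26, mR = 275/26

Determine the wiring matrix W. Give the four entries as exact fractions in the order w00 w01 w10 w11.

-1 1 1 -1/2

obs A: pose=(-7,6,E) → sL=100/17, sR=20, mL=240/17, mR=-70/17
obs B: pose=(1,-2,N) → sL=25/2, sR=50/13, mL=-225/26, mR=275/26
sensor matrix S = [[100/17, 20], [25/2, 50/13]]; det S = -50250/221
solve [mL_A; mL_B] = S·[w00; w01] and [mR_A; mR_B] = S·[w10; w11]:
  w00 = -1, w01 = 1, w10 = 1, w11 = -1/2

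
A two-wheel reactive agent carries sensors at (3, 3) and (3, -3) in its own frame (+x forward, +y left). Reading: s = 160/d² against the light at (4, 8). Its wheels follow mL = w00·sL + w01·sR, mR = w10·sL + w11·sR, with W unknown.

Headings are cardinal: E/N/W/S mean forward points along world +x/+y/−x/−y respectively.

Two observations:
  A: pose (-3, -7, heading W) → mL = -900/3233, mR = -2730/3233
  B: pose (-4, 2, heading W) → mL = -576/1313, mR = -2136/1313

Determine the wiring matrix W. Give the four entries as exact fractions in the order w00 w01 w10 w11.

1 -1 -1/2 -1

obs A: pose=(-3,-7,W) → sL=20/53, sR=40/61, mL=-900/3233, mR=-2730/3233
obs B: pose=(-4,2,W) → sL=80/101, sR=16/13, mL=-576/1313, mR=-2136/1313
sensor matrix S = [[20/53, 40/61], [80/101, 16/13]]; det S = -233280/4244929
solve [mL_A; mL_B] = S·[w00; w01] and [mR_A; mR_B] = S·[w10; w11]:
  w00 = 1, w01 = -1, w10 = -1/2, w11 = -1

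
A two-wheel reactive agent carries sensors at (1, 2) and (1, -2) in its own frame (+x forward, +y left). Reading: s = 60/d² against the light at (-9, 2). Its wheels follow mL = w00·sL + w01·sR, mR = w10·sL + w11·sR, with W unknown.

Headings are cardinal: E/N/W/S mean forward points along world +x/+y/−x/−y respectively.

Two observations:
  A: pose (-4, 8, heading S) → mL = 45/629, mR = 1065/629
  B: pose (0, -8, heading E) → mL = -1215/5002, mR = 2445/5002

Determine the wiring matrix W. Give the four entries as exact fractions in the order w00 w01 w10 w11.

obs A: pose=(-4,8,S) → sL=30/37, sR=30/17, mL=45/629, mR=1065/629
obs B: pose=(0,-8,E) → sL=15/41, sR=15/61, mL=-1215/5002, mR=2445/5002
sensor matrix S = [[30/37, 30/17], [15/41, 15/61]]; det S = -702000/1573129
solve [mL_A; mL_B] = S·[w00; w01] and [mR_A; mR_B] = S·[w10; w11]:
  w00 = -1, w01 = 1/2, w10 = 1, w11 = 1/2

-1 1/2 1 1/2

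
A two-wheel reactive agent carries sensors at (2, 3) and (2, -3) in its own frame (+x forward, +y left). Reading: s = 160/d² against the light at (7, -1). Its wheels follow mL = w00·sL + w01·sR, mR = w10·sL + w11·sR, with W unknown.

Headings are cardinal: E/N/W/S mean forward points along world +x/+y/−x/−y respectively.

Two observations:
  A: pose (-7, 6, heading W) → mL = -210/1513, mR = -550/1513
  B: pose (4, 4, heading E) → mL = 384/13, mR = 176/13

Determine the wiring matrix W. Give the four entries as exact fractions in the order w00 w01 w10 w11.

-1 1 -1 1/2

obs A: pose=(-7,6,W) → sL=10/17, sR=40/89, mL=-210/1513, mR=-550/1513
obs B: pose=(4,4,E) → sL=32/13, sR=32, mL=384/13, mR=176/13
sensor matrix S = [[10/17, 40/89], [32/13, 32]]; det S = 348480/19669
solve [mL_A; mL_B] = S·[w00; w01] and [mR_A; mR_B] = S·[w10; w11]:
  w00 = -1, w01 = 1, w10 = -1, w11 = 1/2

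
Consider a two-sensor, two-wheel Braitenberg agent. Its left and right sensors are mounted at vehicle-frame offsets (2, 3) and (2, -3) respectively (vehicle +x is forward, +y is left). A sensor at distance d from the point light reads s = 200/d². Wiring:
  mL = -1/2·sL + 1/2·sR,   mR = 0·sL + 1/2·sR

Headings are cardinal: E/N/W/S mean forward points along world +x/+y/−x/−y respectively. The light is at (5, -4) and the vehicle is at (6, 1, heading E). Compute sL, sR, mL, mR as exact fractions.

200/73 200/13 6000/949 100/13

left sensor world pos  = (8, 4); dL² = 73
right sensor world pos = (8, -2); dR² = 13
sL = 200/73 = 200/73
sR = 200/13 = 200/13
mL = -1/2·sL + 1/2·sR = 6000/949
mR = 0·sL + 1/2·sR = 100/13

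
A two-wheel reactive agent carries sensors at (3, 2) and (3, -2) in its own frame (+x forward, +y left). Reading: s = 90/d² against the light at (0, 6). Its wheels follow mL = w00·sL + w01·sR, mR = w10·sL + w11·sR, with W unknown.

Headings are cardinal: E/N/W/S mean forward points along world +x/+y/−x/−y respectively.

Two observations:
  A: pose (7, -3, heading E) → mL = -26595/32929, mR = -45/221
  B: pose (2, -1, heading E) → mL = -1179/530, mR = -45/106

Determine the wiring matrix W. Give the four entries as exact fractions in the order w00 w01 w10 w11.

-1 -1/2 0 -1/2

obs A: pose=(7,-3,E) → sL=90/149, sR=90/221, mL=-26595/32929, mR=-45/221
obs B: pose=(2,-1,E) → sL=9/5, sR=45/53, mL=-1179/530, mR=-45/106
sensor matrix S = [[90/149, 90/221], [9/5, 45/53]]; det S = -384264/1745237
solve [mL_A; mL_B] = S·[w00; w01] and [mR_A; mR_B] = S·[w10; w11]:
  w00 = -1, w01 = -1/2, w10 = 0, w11 = -1/2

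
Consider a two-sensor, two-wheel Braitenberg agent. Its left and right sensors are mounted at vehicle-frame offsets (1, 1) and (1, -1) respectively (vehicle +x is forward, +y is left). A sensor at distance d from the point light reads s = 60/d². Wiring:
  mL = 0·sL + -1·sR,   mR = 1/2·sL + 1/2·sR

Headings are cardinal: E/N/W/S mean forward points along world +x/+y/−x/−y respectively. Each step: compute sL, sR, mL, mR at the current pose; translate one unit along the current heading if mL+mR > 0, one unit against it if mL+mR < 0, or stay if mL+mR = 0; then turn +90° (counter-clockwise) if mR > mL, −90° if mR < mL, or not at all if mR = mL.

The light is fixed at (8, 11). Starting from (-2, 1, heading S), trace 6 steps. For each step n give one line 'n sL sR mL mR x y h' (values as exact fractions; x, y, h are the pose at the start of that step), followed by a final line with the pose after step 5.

0 30/101 30/121 -30/121 3330/12221 -2 1 S
1 60/181 4/15 -4/15 812/2715 -2 0 E
2 3/10 15/41 -15/41 273/820 -1 0 N
3 60/269 60/221 -60/221 14700/59449 -1 -1 W
4 30/109 6/25 -6/25 702/2725 0 -1 S
5 60/193 12/49 -12/49 2628/9457 0 -2 E
final 1 -2 N

n=0: pose=(-2,1,S); sL=30/101, sR=30/121; mL=-30/121, mR=3330/12221; mL+mR=300/12221 → advance +1; mR−mL=6360/12221 → turn +1·90°
n=1: pose=(-2,0,E); sL=60/181, sR=4/15; mL=-4/15, mR=812/2715; mL+mR=88/2715 → advance +1; mR−mL=512/905 → turn +1·90°
n=2: pose=(-1,0,N); sL=3/10, sR=15/41; mL=-15/41, mR=273/820; mL+mR=-27/820 → advance -1; mR−mL=573/820 → turn +1·90°
n=3: pose=(-1,-1,W); sL=60/269, sR=60/221; mL=-60/221, mR=14700/59449; mL+mR=-1440/59449 → advance -1; mR−mL=30840/59449 → turn +1·90°
n=4: pose=(0,-1,S); sL=30/109, sR=6/25; mL=-6/25, mR=702/2725; mL+mR=48/2725 → advance +1; mR−mL=1356/2725 → turn +1·90°
n=5: pose=(0,-2,E); sL=60/193, sR=12/49; mL=-12/49, mR=2628/9457; mL+mR=312/9457 → advance +1; mR−mL=4944/9457 → turn +1·90°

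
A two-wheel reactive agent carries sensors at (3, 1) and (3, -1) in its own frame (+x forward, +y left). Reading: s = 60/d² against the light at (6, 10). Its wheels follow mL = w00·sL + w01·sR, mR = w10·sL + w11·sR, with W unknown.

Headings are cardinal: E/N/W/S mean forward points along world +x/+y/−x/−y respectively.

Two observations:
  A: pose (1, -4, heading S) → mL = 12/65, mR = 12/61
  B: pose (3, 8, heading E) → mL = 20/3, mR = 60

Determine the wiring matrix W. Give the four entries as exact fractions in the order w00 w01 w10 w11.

obs A: pose=(1,-4,S) → sL=12/61, sR=12/65, mL=12/65, mR=12/61
obs B: pose=(3,8,E) → sL=60, sR=20/3, mL=20/3, mR=60
sensor matrix S = [[12/61, 12/65], [60, 20/3]]; det S = -7744/793
solve [mL_A; mL_B] = S·[w00; w01] and [mR_A; mR_B] = S·[w10; w11]:
  w00 = 0, w01 = 1, w10 = 1, w11 = 0

0 1 1 0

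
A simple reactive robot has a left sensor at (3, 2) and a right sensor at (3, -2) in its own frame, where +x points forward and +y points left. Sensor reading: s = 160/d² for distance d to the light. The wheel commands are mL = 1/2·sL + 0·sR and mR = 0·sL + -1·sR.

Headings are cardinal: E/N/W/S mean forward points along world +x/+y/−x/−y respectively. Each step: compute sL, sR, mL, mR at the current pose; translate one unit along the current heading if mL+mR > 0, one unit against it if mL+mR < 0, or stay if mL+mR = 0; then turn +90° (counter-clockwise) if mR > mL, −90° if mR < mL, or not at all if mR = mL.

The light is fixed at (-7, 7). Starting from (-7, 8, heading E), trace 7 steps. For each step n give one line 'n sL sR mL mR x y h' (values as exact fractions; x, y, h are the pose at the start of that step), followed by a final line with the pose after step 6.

n=0: pose=(-7,8,E); sL=80/9, sR=16; mL=40/9, mR=-16; mL+mR=-104/9 → advance -1; mR−mL=-184/9 → turn -1·90°
n=1: pose=(-8,8,S); sL=32, sR=160/13; mL=16, mR=-160/13; mL+mR=48/13 → advance +1; mR−mL=-368/13 → turn -1·90°
n=2: pose=(-8,7,W); sL=8, sR=8; mL=4, mR=-8; mL+mR=-4 → advance -1; mR−mL=-12 → turn -1·90°
n=3: pose=(-7,7,N); sL=160/13, sR=160/13; mL=80/13, mR=-160/13; mL+mR=-80/13 → advance -1; mR−mL=-240/13 → turn -1·90°
n=4: pose=(-7,6,E); sL=16, sR=80/9; mL=8, mR=-80/9; mL+mR=-8/9 → advance -1; mR−mL=-152/9 → turn -1·90°
n=5: pose=(-8,6,S); sL=160/17, sR=32/5; mL=80/17, mR=-32/5; mL+mR=-144/85 → advance -1; mR−mL=-944/85 → turn -1·90°
n=6: pose=(-8,7,W); sL=8, sR=8; mL=4, mR=-8; mL+mR=-4 → advance -1; mR−mL=-12 → turn -1·90°

0 80/9 16 40/9 -16 -7 8 E
1 32 160/13 16 -160/13 -8 8 S
2 8 8 4 -8 -8 7 W
3 160/13 160/13 80/13 -160/13 -7 7 N
4 16 80/9 8 -80/9 -7 6 E
5 160/17 32/5 80/17 -32/5 -8 6 S
6 8 8 4 -8 -8 7 W
final -7 7 N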